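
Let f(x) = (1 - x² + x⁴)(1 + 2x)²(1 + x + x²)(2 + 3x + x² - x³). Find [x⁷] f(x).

(1 - x² + x⁴) has coefficients 1,0,-1,0,1 for degrees 0…4.
(1 + 2x)² has coefficients 1,4,4,0,0,0,0,0 for degrees 0…7.
Multiplying by (1 + x + x²) gives running coefficients 1,5,9,8,4,0,0,0 for degrees 0…7.
Finally multiplying by (2 + 3x + x² - x³), the product of all factors after the first has coefficients 2,13,34,47,36,11,-4,-4 for degrees 0…7.
[x⁷] = 1·(-4) − 1·11 + 1·47 = 32.

32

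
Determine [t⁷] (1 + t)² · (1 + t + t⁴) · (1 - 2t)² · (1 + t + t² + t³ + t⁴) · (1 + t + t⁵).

(1 + t)² has coefficients 1,2,1 for degrees 0…2.
(1 + t + t⁴) has coefficients 1,1,0,0,1,0,0,0 for degrees 0…7.
Multiplying by (1 - 2t)² gives running coefficients 1,-3,0,4,1,-4,4,0 for degrees 0…7.
Multiplying by (1 + t + t² + t³ + t⁴) gives running coefficients 1,-2,-2,2,3,-2,5,5 for degrees 0…7.
Finally multiplying by (1 + t + t⁵), the product of all factors after the first has coefficients 1,-1,-4,0,5,2,1,8 for degrees 0…7.
[t⁷] = 1·8 + 2·1 + 1·2 = 12.

12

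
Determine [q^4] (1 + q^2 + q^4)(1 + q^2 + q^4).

3

(1 + q^2 + q^4) has coefficients 1,0,1,0,1 for degrees 0…4.
(1 + q^2 + q^4) has coefficients 1,0,1,0,1 for degrees 0…4.
[q^4] = 1·1 + 1·1 + 1·1 = 3.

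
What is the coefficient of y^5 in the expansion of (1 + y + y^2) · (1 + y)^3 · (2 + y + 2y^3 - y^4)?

16

(1 + y + y^2) has coefficients 1,1,1 for degrees 0…2.
(1 + y)^3 has coefficients 1,3,3,1,0,0 for degrees 0…5.
Finally multiplying by (2 + y + 2y^3 - y^4), the product of all factors after the first has coefficients 2,7,9,7,6,3 for degrees 0…5.
[y^5] = 1·3 + 1·6 + 1·7 = 16.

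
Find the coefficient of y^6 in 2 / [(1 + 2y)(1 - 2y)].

128

The denominator gives the recurrence a_n = 4a_(n−2) for n ≥ 2; the numerator fixes a_0 = 2, a_1 = 0.
Iterating: 2, 0, 8, 0, 32, 0, 128, so a_6 = 128.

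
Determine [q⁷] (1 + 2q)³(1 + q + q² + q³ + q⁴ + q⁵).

20

(1 + 2q)³ has coefficients 1,6,12,8 for degrees 0…3.
(1 + q + q² + q³ + q⁴ + q⁵) has coefficients 1,1,1,1,1,1,0,0 for degrees 0…7.
[q⁷] = 1·0 + 6·0 + 12·1 + 8·1 = 20.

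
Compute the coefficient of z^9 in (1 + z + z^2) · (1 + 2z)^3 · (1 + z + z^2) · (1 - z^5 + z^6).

-13

(1 + z + z^2) has coefficients 1,1,1 for degrees 0…2.
(1 + 2z)^3 has coefficients 1,6,12,8,0,0,0,0,0,0 for degrees 0…9.
Multiplying by (1 + z + z^2) gives running coefficients 1,7,19,26,20,8,0,0,0,0 for degrees 0…9.
Finally multiplying by (1 - z^5 + z^6), the product of all factors after the first has coefficients 1,7,19,26,20,7,-6,-12,-7,6 for degrees 0…9.
[z^9] = 1·6 + 1·(-7) + 1·(-12) = -13.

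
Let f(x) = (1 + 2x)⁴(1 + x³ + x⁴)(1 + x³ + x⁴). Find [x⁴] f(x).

(1 + 2x)⁴ has coefficients 1,8,24,32,16 for degrees 0…4.
(1 + x³ + x⁴) has coefficients 1,0,0,1,1 for degrees 0…4.
Finally multiplying by (1 + x³ + x⁴), the product of all factors after the first has coefficients 1,0,0,2,2 for degrees 0…4.
[x⁴] = 1·2 + 8·2 + 24·0 + 32·0 + 16·1 = 34.

34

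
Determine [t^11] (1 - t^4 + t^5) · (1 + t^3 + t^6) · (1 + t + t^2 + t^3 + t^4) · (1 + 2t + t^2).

2

(1 - t^4 + t^5) has coefficients 1,0,0,0,-1,1 for degrees 0…5.
(1 + t^3 + t^6) has coefficients 1,0,0,1,0,0,1,0,0,0,0,0 for degrees 0…11.
Multiplying by (1 + t + t^2 + t^3 + t^4) gives running coefficients 1,1,1,2,2,1,2,2,1,1,1,0 for degrees 0…11.
Finally multiplying by (1 + 2t + t^2), the product of all factors after the first has coefficients 1,3,4,5,7,7,6,7,7,5,4,3 for degrees 0…11.
[t^11] = 1·3 − 1·7 + 1·6 = 2.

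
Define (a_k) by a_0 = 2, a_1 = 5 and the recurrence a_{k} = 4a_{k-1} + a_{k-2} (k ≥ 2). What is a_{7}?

29949

The ordinary generating function has denominator 1 - 4t - t^2.
Iterating the recurrence: a_0,…,a_{7} = 2, 5, 22, 93, 394, 1669, 7070, 29949.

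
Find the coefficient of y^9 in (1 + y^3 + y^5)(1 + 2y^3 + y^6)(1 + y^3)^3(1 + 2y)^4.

(1 + y^3 + y^5) has coefficients 1,0,0,1,0,1 for degrees 0…5.
(1 + 2y^3 + y^6) has coefficients 1,0,0,2,0,0,1,0,0,0 for degrees 0…9.
Multiplying by (1 + y^3)^3 gives running coefficients 1,0,0,5,0,0,10,0,0,10 for degrees 0…9.
Finally multiplying by (1 + 2y)^4, the product of all factors after the first has coefficients 1,8,24,37,56,120,170,160,240,330 for degrees 0…9.
[y^9] = 1·330 + 1·170 + 1·56 = 556.

556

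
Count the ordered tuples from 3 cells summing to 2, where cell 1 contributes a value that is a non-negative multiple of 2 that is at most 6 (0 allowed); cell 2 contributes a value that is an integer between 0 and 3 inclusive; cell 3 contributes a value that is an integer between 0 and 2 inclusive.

The generating function for the choices is (1 + z^2 + z^4 + z^6)·(1 + z + z^2 + z^3)·(1 + z + z^2); the count is [z^2].
(1 + z^2 + z^4 + z^6) has coefficients 1,0,1 for degrees 0…2.
(1 + z + z^2 + z^3) has coefficients 1,1,1 for degrees 0…2.
Finally multiplying by (1 + z + z^2), the product of all factors after the first has coefficients 1,2,3 for degrees 0…2.
[z^2] = 1·3 + 1·1 = 4.

4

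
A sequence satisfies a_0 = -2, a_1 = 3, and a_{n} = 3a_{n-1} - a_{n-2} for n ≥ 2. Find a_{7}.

1419

The ordinary generating function has denominator 1 - 3z + z^2.
Iterating the recurrence: a_0,…,a_{7} = -2, 3, 11, 30, 79, 207, 542, 1419.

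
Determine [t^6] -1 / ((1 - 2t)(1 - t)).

-127

Partial fractions give a closed form: a_n = (-2)·2^n + (1)·1^n.
At n = 6: a_6 = -127.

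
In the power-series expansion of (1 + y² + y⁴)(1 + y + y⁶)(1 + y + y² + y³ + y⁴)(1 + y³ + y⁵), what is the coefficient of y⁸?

13

(1 + y² + y⁴) has coefficients 1,0,1,0,1 for degrees 0…4.
(1 + y + y⁶) has coefficients 1,1,0,0,0,0,1,0,0 for degrees 0…8.
Multiplying by (1 + y + y² + y³ + y⁴) gives running coefficients 1,2,2,2,2,1,1,1,1 for degrees 0…8.
Finally multiplying by (1 + y³ + y⁵), the product of all factors after the first has coefficients 1,2,2,3,4,4,5,5,4 for degrees 0…8.
[y⁸] = 1·4 + 1·5 + 1·4 = 13.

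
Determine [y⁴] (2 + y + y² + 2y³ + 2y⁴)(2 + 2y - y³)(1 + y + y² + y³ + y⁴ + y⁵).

(2 + y + y² + 2y³ + 2y⁴) has coefficients 2,1,1,2,2 for degrees 0…4.
(2 + 2y - y³) has coefficients 2,2,0,-1,0 for degrees 0…4.
Finally multiplying by (1 + y + y² + y³ + y⁴ + y⁵), the product of all factors after the first has coefficients 2,4,4,3,3 for degrees 0…4.
[y⁴] = 2·3 + 1·3 + 1·4 + 2·4 + 2·2 = 25.

25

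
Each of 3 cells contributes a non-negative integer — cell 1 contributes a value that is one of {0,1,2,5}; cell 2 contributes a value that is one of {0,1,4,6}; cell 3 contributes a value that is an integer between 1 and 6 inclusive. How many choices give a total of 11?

The generating function for the choices is (1 + q + q^2 + q^5)·(1 + q + q^4 + q^6)·(q + q^2 + q^3 + q^4 + q^5 + q^6); the count is [q^11].
(1 + q + q^2 + q^5) has coefficients 1,1,1,0,0,1 for degrees 0…5.
(1 + q + q^4 + q^6) has coefficients 1,1,0,0,1,0,1,0,0,0,0,0 for degrees 0…11.
Finally multiplying by (q + q^2 + q^3 + q^4 + q^5 + q^6), the product of all factors after the first has coefficients 0,1,2,2,2,3,3,3,2,2,2,1 for degrees 0…11.
[q^11] = 1·1 + 1·2 + 1·2 + 1·3 = 8.

8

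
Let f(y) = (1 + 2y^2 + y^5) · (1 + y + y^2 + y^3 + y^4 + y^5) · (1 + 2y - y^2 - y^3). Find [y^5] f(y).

4

(1 + 2y^2 + y^5) has coefficients 1,0,2,0,0,1 for degrees 0…5.
(1 + y + y^2 + y^3 + y^4 + y^5) has coefficients 1,1,1,1,1,1 for degrees 0…5.
Finally multiplying by (1 + 2y - y^2 - y^3), the product of all factors after the first has coefficients 1,3,2,1,1,1 for degrees 0…5.
[y^5] = 1·1 + 2·1 + 1·1 = 4.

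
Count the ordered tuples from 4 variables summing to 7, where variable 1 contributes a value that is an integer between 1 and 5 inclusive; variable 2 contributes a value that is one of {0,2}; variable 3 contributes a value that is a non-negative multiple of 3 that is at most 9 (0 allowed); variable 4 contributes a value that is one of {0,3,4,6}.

The generating function for the choices is (z + z² + z³ + z⁴ + z⁵)·(1 + z²)·(1 + z³ + z⁶ + z⁹)·(1 + z³ + z⁴ + z⁶); the count is [z⁷].
(z + z² + z³ + z⁴ + z⁵) has coefficients 0,1,1,1,1,1 for degrees 0…5.
(1 + z²) has coefficients 1,0,1,0,0,0,0,0 for degrees 0…7.
Multiplying by (1 + z³ + z⁶ + z⁹) gives running coefficients 1,0,1,1,0,1,1,0 for degrees 0…7.
Finally multiplying by (1 + z³ + z⁴ + z⁶), the product of all factors after the first has coefficients 1,0,1,2,1,2,4,1 for degrees 0…7.
[z⁷] = 1·4 + 1·2 + 1·1 + 1·2 + 1·1 = 10.

10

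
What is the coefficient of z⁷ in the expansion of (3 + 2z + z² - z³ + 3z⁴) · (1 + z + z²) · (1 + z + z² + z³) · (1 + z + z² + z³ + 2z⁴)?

79

(3 + 2z + z² - z³ + 3z⁴) has coefficients 3,2,1,-1,3 for degrees 0…4.
(1 + z + z²) has coefficients 1,1,1,0,0,0,0,0 for degrees 0…7.
Multiplying by (1 + z + z² + z³) gives running coefficients 1,2,3,3,2,1,0,0 for degrees 0…7.
Finally multiplying by (1 + z + z² + z³ + 2z⁴), the product of all factors after the first has coefficients 1,3,6,9,12,13,12,9 for degrees 0…7.
[z⁷] = 3·9 + 2·12 + 1·13 − 1·12 + 3·9 = 79.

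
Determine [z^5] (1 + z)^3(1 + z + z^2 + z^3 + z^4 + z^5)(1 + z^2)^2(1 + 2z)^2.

(1 + z)^3 has coefficients 1,3,3,1 for degrees 0…3.
(1 + z + z^2 + z^3 + z^4 + z^5) has coefficients 1,1,1,1,1,1 for degrees 0…5.
Multiplying by (1 + z^2)^2 gives running coefficients 1,1,3,3,4,4 for degrees 0…5.
Finally multiplying by (1 + 2z)^2, the product of all factors after the first has coefficients 1,5,11,19,28,32 for degrees 0…5.
[z^5] = 1·32 + 3·28 + 3·19 + 1·11 = 184.

184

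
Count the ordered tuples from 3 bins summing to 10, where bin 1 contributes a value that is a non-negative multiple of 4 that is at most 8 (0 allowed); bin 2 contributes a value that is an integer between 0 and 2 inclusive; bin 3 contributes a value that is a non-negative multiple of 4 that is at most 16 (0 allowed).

3

The generating function for the choices is (1 + q^4 + q^8)·(1 + q + q^2)·(1 + q^4 + q^8 + q^12 + q^16); the count is [q^10].
(1 + q^4 + q^8) has coefficients 1,0,0,0,1,0,0,0,1 for degrees 0…8.
(1 + q + q^2) has coefficients 1,1,1,0,0,0,0,0,0,0,0 for degrees 0…10.
Finally multiplying by (1 + q^4 + q^8 + q^12 + q^16), the product of all factors after the first has coefficients 1,1,1,0,1,1,1,0,1,1,1 for degrees 0…10.
[q^10] = 1·1 + 1·1 + 1·1 = 3.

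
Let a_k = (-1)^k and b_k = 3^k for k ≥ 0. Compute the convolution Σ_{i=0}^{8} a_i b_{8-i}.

Write out a_i and b_{8-i} for i = 0,…,8 and sum the products.
Σ = 1·6561 − 1·2187 + 1·729 − 1·243 + 1·81 − 1·27 + 1·9 − 1·3 + 1·1 = 4921.

4921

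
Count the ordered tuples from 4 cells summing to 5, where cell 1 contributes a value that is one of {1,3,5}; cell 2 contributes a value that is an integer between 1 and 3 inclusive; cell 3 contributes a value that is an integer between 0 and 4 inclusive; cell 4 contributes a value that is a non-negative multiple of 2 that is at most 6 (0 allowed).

7

The generating function for the choices is (t + t³ + t⁵)·(t + t² + t³)·(1 + t + t² + t³ + t⁴)·(1 + t² + t⁴ + t⁶); the count is [t⁵].
(t + t³ + t⁵) has coefficients 0,1,0,1,0,1 for degrees 0…5.
(t + t² + t³) has coefficients 0,1,1,1,0,0 for degrees 0…5.
Multiplying by (1 + t + t² + t³ + t⁴) gives running coefficients 0,1,2,3,3,3 for degrees 0…5.
Finally multiplying by (1 + t² + t⁴ + t⁶), the product of all factors after the first has coefficients 0,1,2,4,5,7 for degrees 0…5.
[t⁵] = 1·5 + 1·2 + 1·0 = 7.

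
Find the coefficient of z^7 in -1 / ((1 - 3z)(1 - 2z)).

-6305

Partial fractions give a closed form: a_n = (-3)·3^n + (2)·2^n.
At n = 7: a_7 = -6305.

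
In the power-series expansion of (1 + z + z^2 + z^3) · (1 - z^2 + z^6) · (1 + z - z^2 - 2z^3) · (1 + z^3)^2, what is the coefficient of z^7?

(1 + z + z^2 + z^3) has coefficients 1,1,1,1 for degrees 0…3.
(1 - z^2 + z^6) has coefficients 1,0,-1,0,0,0,1,0 for degrees 0…7.
Multiplying by (1 + z - z^2 - 2z^3) gives running coefficients 1,1,-2,-3,1,2,1,1 for degrees 0…7.
Finally multiplying by (1 + z^3)^2, the product of all factors after the first has coefficients 1,1,-2,-1,3,-2,-4,4 for degrees 0…7.
[z^7] = 1·4 + 1·(-4) + 1·(-2) + 1·3 = 1.

1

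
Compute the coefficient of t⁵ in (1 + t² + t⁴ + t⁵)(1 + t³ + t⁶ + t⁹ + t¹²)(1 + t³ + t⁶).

3

(1 + t² + t⁴ + t⁵) has coefficients 1,0,1,0,1,1 for degrees 0…5.
(1 + t³ + t⁶ + t⁹ + t¹²) has coefficients 1,0,0,1,0,0 for degrees 0…5.
Finally multiplying by (1 + t³ + t⁶), the product of all factors after the first has coefficients 1,0,0,2,0,0 for degrees 0…5.
[t⁵] = 1·0 + 1·2 + 1·0 + 1·1 = 3.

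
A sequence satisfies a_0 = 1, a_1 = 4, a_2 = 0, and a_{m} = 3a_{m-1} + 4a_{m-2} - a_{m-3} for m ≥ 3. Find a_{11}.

The ordinary generating function has denominator 1 - 3y - 4y^2 + y^3.
Iterating the recurrence: a_0,…,a_{11} = 1, 4, 0, 15, 41, 183, 698, 2785, 10964, 43334, 171073, 675591.

675591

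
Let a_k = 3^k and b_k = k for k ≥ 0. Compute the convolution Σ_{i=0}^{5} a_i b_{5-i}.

Write out a_i and b_{5-i} for i = 0,…,5 and sum the products.
Σ = 1·5 + 3·4 + 9·3 + 27·2 + 81·1 + 243·0 = 179.

179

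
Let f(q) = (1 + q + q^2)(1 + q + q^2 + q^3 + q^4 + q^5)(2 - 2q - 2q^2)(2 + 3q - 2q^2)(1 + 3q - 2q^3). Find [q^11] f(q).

(1 + q + q^2) has coefficients 1,1,1 for degrees 0…2.
(1 + q + q^2 + q^3 + q^4 + q^5) has coefficients 1,1,1,1,1,1,0,0,0,0,0,0 for degrees 0…11.
Multiplying by (2 - 2q - 2q^2) gives running coefficients 2,0,-2,-2,-2,-2,-4,-2,0,0,0,0 for degrees 0…11.
Multiplying by (2 + 3q - 2q^2) gives running coefficients 4,6,-8,-10,-6,-6,-10,-12,2,4,0,0 for degrees 0…11.
Finally multiplying by (1 + 3q - 2q^3), the product of all factors after the first has coefficients 4,18,10,-42,-48,-8,-8,-30,-22,30,36,-4 for degrees 0…11.
[q^11] = 1·(-4) + 1·36 + 1·30 = 62.

62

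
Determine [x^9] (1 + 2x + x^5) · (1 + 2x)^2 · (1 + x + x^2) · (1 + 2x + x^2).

29

(1 + 2x + x^5) has coefficients 1,2,0,0,0,1 for degrees 0…5.
(1 + 2x)^2 has coefficients 1,4,4,0,0,0,0,0,0,0 for degrees 0…9.
Multiplying by (1 + x + x^2) gives running coefficients 1,5,9,8,4,0,0,0,0,0 for degrees 0…9.
Finally multiplying by (1 + 2x + x^2), the product of all factors after the first has coefficients 1,7,20,31,29,16,4,0,0,0 for degrees 0…9.
[x^9] = 1·0 + 2·0 + 1·29 = 29.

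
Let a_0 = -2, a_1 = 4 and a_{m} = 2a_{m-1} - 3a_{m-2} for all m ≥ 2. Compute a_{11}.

-1184

The ordinary generating function has denominator 1 - 2q + 3q^2.
Iterating the recurrence: a_0,…,a_{11} = -2, 4, 14, 16, -10, -68, -106, -8, 302, 628, 350, -1184.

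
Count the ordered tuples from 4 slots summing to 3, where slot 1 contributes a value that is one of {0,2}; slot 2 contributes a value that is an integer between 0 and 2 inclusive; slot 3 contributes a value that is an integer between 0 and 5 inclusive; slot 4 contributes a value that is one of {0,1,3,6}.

The generating function for the choices is (1 + q²)·(1 + q + q²)·(1 + q + q² + q³ + q⁴ + q⁵)·(1 + q + q³ + q⁶); the count is [q³].
(1 + q²) has coefficients 1,0,1 for degrees 0…2.
(1 + q + q²) has coefficients 1,1,1,0 for degrees 0…3.
Multiplying by (1 + q + q² + q³ + q⁴ + q⁵) gives running coefficients 1,2,3,3 for degrees 0…3.
Finally multiplying by (1 + q + q³ + q⁶), the product of all factors after the first has coefficients 1,3,5,7 for degrees 0…3.
[q³] = 1·7 + 1·3 = 10.

10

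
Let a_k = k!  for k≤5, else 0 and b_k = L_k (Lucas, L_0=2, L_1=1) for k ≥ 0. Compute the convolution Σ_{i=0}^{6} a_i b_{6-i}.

This is [x^6] in the product of the two ordinary generating functions.
Σ = 1·18 + 1·11 + 2·7 + 6·4 + 24·3 + 120·1 + 0·2 = 259.

259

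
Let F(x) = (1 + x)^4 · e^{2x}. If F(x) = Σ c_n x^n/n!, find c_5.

2512

The EGF product rule gives c_5 = Σ_{k_1+k_2=5} C(5; k_1,k_2) · ∏ g_i(k_i), where (1+x)^4 gives the falling factorial (4)_k; e^{2x} gives (2)^k.
g_1(k) for k = 0…5: 1, 4, 12, 24, 24, 0.
g_2(k) for k = 0…5: 1, 2, 4, 8, 16, 32.
c_5 = Σ_k C(5,k)·g_1(k)·g_2(5−k) = 1·1·32 + 5·4·16 + 10·12·8 + 10·24·4 + 5·24·2 = 32 + 320 + 960 + 960 + 240 = 2512.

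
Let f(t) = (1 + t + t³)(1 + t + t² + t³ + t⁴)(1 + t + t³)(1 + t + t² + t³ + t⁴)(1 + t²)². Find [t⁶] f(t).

83

(1 + t + t³) has coefficients 1,1,0,1 for degrees 0…3.
(1 + t + t² + t³ + t⁴) has coefficients 1,1,1,1,1,0,0 for degrees 0…6.
Multiplying by (1 + t + t³) gives running coefficients 1,2,2,3,3,2,1 for degrees 0…6.
Multiplying by (1 + t + t² + t³ + t⁴) gives running coefficients 1,3,5,8,11,12,11 for degrees 0…6.
Finally multiplying by (1 + t²)², the product of all factors after the first has coefficients 1,3,7,14,22,31,38 for degrees 0…6.
[t⁶] = 1·38 + 1·31 + 1·14 = 83.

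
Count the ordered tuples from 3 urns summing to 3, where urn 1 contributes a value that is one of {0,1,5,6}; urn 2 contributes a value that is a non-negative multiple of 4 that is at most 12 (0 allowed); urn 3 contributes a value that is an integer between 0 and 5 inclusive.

2

The generating function for the choices is (1 + q + q^5 + q^6)·(1 + q^4 + q^8 + q^12)·(1 + q + q^2 + q^3 + q^4 + q^5); the count is [q^3].
(1 + q + q^5 + q^6) has coefficients 1,1,0,0 for degrees 0…3.
(1 + q^4 + q^8 + q^12) has coefficients 1,0,0,0 for degrees 0…3.
Finally multiplying by (1 + q + q^2 + q^3 + q^4 + q^5), the product of all factors after the first has coefficients 1,1,1,1 for degrees 0…3.
[q^3] = 1·1 + 1·1 = 2.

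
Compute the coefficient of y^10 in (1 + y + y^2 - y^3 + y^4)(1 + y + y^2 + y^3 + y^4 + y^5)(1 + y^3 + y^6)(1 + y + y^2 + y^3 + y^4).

(1 + y + y^2 - y^3 + y^4) has coefficients 1,1,1,-1,1 for degrees 0…4.
(1 + y + y^2 + y^3 + y^4 + y^5) has coefficients 1,1,1,1,1,1,0,0,0,0,0 for degrees 0…10.
Multiplying by (1 + y^3 + y^6) gives running coefficients 1,1,1,2,2,2,2,2,2,1,1 for degrees 0…10.
Finally multiplying by (1 + y + y^2 + y^3 + y^4), the product of all factors after the first has coefficients 1,2,3,5,7,8,9,10,10,9,8 for degrees 0…10.
[y^10] = 1·8 + 1·9 + 1·10 − 1·10 + 1·9 = 26.

26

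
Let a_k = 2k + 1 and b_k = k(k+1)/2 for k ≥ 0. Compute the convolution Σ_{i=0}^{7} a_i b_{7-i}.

Write out a_i and b_{7-i} for i = 0,…,7 and sum the products.
Σ = 1·28 + 3·21 + 5·15 + 7·10 + 9·6 + 11·3 + 13·1 + 15·0 = 336.

336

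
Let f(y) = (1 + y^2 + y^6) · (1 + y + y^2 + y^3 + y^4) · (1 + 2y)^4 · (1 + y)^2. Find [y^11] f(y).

387

(1 + y^2 + y^6) has coefficients 1,0,1,0,0,0,1 for degrees 0…6.
(1 + y + y^2 + y^3 + y^4) has coefficients 1,1,1,1,1,0,0,0,0,0,0,0 for degrees 0…11.
Multiplying by (1 + 2y)^4 gives running coefficients 1,9,33,65,81,80,72,48,16,0,0,0 for degrees 0…11.
Finally multiplying by (1 + y)^2, the product of all factors after the first has coefficients 1,11,52,140,244,307,313,272,184,80,16,0 for degrees 0…11.
[y^11] = 1·0 + 1·80 + 1·307 = 387.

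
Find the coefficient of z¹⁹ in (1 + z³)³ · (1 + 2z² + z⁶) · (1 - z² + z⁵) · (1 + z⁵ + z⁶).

(1 + z³)³ has coefficients 1,0,0,3,0,0,3,0,0,1 for degrees 0…9.
(1 + 2z² + z⁶) has coefficients 1,0,2,0,0,0,1,0,0,0,0,0,0,0,0,0,0,0,0,0 for degrees 0…19.
Multiplying by (1 - z² + z⁵) gives running coefficients 1,0,1,0,-2,1,1,2,-1,0,0,1,0,0,0,0,0,0,0,0 for degrees 0…19.
Finally multiplying by (1 + z⁵ + z⁶), the product of all factors after the first has coefficients 1,0,1,0,-2,2,2,3,0,-2,-1,3,3,1,-1,0,1,1,0,0 for degrees 0…19.
[z¹⁹] = 1·0 + 3·1 + 3·1 + 1·(-1) = 5.

5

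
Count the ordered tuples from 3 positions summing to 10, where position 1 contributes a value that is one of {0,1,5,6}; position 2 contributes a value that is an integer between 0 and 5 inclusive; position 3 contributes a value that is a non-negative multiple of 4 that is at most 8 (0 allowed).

The generating function for the choices is (1 + z + z^5 + z^6)·(1 + z + z^2 + z^3 + z^4 + z^5)·(1 + z^4 + z^8); the count is [z^10].
(1 + z + z^5 + z^6) has coefficients 1,1,0,0,0,1,1 for degrees 0…6.
(1 + z + z^2 + z^3 + z^4 + z^5) has coefficients 1,1,1,1,1,1,0,0,0,0,0 for degrees 0…10.
Finally multiplying by (1 + z^4 + z^8), the product of all factors after the first has coefficients 1,1,1,1,2,2,1,1,2,2,1 for degrees 0…10.
[z^10] = 1·1 + 1·2 + 1·2 + 1·2 = 7.

7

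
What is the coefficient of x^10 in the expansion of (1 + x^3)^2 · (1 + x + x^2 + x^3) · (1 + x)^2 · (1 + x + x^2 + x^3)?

(1 + x^3)^2 has coefficients 1,0,0,2,0,0,1 for degrees 0…6.
(1 + x + x^2 + x^3) has coefficients 1,1,1,1,0,0,0,0,0,0,0 for degrees 0…10.
Multiplying by (1 + x)^2 gives running coefficients 1,3,4,4,3,1,0,0,0,0,0 for degrees 0…10.
Finally multiplying by (1 + x + x^2 + x^3), the product of all factors after the first has coefficients 1,4,8,12,14,12,8,4,1,0,0 for degrees 0…10.
[x^10] = 1·0 + 2·4 + 1·14 = 22.

22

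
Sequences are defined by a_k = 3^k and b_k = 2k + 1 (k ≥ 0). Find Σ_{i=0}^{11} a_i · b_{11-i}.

531428

The convolution is the t^11 coefficient of A(t)B(t).
Σ = 1·23 + 3·21 + 9·19 + 27·17 + 81·15 + 243·13 + 729·11 + 2187·9 + 6561·7 + 19683·5 + 59049·3 + 177147·1 = 531428.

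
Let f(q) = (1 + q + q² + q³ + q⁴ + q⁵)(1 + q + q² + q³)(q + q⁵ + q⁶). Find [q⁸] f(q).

9

(1 + q + q² + q³ + q⁴ + q⁵) has coefficients 1,1,1,1,1,1 for degrees 0…5.
(1 + q + q² + q³) has coefficients 1,1,1,1,0,0,0,0,0 for degrees 0…8.
Finally multiplying by (q + q⁵ + q⁶), the product of all factors after the first has coefficients 0,1,1,1,1,1,2,2,2 for degrees 0…8.
[q⁸] = 1·2 + 1·2 + 1·2 + 1·1 + 1·1 + 1·1 = 9.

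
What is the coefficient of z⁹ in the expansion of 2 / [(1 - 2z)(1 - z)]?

2046

Partial fractions give a closed form: a_n = (4)·2^n + (-2)·1^n.
At n = 9: a_9 = 2046.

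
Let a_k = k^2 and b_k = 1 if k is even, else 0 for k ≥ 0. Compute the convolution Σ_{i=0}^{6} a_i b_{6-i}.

56

Write out a_i and b_{6-i} for i = 0,…,6 and sum the products.
Σ = 0·1 + 1·0 + 4·1 + 9·0 + 16·1 + 25·0 + 36·1 = 56.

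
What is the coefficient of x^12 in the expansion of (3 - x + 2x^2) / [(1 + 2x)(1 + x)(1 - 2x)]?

20478

The denominator gives the recurrence a_n = −a_(n−1) + 4a_(n−2) + 4a_(n−3) for n ≥ 3; the numerator fixes a_0 = 3, a_1 = -4, a_2 = 18.
Iterating: 3, -4, 18, -22, 78, -94, 318, -382, 1278, -1534, 5118, -6142, 20478, so a_12 = 20478.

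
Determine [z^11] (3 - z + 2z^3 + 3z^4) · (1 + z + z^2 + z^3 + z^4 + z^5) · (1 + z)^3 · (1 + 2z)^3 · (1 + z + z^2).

(3 - z + 2z^3 + 3z^4) has coefficients 3,-1,0,2,3 for degrees 0…4.
(1 + z + z^2 + z^3 + z^4 + z^5) has coefficients 1,1,1,1,1,1,0,0,0,0,0,0 for degrees 0…11.
Multiplying by (1 + z)^3 gives running coefficients 1,4,7,8,8,8,7,4,1,0,0,0 for degrees 0…11.
Multiplying by (1 + 2z)^3 gives running coefficients 1,10,43,106,172,208,215,206,173,110,44,8 for degrees 0…11.
Finally multiplying by (1 + z + z^2), the product of all factors after the first has coefficients 1,11,54,159,321,486,595,629,594,489,327,162 for degrees 0…11.
[z^11] = 3·162 − 1·327 + 2·594 + 3·629 = 3234.

3234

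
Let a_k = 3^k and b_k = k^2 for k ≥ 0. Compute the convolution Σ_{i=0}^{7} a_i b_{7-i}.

3244

The convolution is the x^7 coefficient of A(x)B(x).
Σ = 1·49 + 3·36 + 9·25 + 27·16 + 81·9 + 243·4 + 729·1 + 2187·0 = 3244.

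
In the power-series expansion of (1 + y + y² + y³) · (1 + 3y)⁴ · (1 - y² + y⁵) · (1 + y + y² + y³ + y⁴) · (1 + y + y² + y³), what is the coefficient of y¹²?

1506

(1 + y + y² + y³) has coefficients 1,1,1,1 for degrees 0…3.
(1 + 3y)⁴ has coefficients 1,12,54,108,81,0,0,0,0,0,0,0,0 for degrees 0…12.
Multiplying by (1 - y² + y⁵) gives running coefficients 1,12,53,96,27,-107,-69,54,108,81,0,0,0 for degrees 0…12.
Multiplying by (1 + y + y² + y³ + y⁴) gives running coefficients 1,13,66,162,189,81,0,1,13,67,174,243,189 for degrees 0…12.
Finally multiplying by (1 + y + y² + y³), the product of all factors after the first has coefficients 1,14,80,242,430,498,432,271,95,81,255,497,673 for degrees 0…12.
[y¹²] = 1·673 + 1·497 + 1·255 + 1·81 = 1506.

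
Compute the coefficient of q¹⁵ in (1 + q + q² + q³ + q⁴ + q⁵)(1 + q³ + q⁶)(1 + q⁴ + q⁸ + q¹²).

(1 + q + q² + q³ + q⁴ + q⁵) has coefficients 1,1,1,1,1,1 for degrees 0…5.
(1 + q³ + q⁶) has coefficients 1,0,0,1,0,0,1,0,0,0,0,0,0,0,0,0 for degrees 0…15.
Finally multiplying by (1 + q⁴ + q⁸ + q¹²), the product of all factors after the first has coefficients 1,0,0,1,1,0,1,1,1,0,1,1,1,0,1,1 for degrees 0…15.
[q¹⁵] = 1·1 + 1·1 + 1·0 + 1·1 + 1·1 + 1·1 = 5.

5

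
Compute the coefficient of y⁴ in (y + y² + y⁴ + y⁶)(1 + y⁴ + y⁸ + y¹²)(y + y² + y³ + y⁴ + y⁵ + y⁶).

(y + y² + y⁴ + y⁶) has coefficients 0,1,1,0,1 for degrees 0…4.
(1 + y⁴ + y⁸ + y¹²) has coefficients 1,0,0,0,1 for degrees 0…4.
Finally multiplying by (y + y² + y³ + y⁴ + y⁵ + y⁶), the product of all factors after the first has coefficients 0,1,1,1,1 for degrees 0…4.
[y⁴] = 1·1 + 1·1 + 1·0 = 2.

2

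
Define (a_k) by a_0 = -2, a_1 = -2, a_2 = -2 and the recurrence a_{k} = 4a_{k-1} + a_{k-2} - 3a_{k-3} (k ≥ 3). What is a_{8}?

The ordinary generating function has denominator 1 - 4t - t^2 + 3t^3.
Iterating the recurrence: a_0,…,a_{8} = -2, -2, -2, -4, -12, -46, -184, -746, -3030.

-3030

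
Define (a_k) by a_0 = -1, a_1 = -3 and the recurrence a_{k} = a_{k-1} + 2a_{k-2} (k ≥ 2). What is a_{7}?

The ordinary generating function has denominator 1 - x - 2x^2.
Iterating the recurrence: a_0,…,a_{7} = -1, -3, -5, -11, -21, -43, -85, -171.

-171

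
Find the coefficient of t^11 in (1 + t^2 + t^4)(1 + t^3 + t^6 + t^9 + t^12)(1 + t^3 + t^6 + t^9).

4

(1 + t^2 + t^4) has coefficients 1,0,1,0,1 for degrees 0…4.
(1 + t^3 + t^6 + t^9 + t^12) has coefficients 1,0,0,1,0,0,1,0,0,1,0,0 for degrees 0…11.
Finally multiplying by (1 + t^3 + t^6 + t^9), the product of all factors after the first has coefficients 1,0,0,2,0,0,3,0,0,4,0,0 for degrees 0…11.
[t^11] = 1·0 + 1·4 + 1·0 = 4.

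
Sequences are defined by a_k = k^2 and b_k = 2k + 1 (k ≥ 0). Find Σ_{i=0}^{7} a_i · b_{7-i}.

The convolution is the x^7 coefficient of A(x)B(x).
Σ = 0·15 + 1·13 + 4·11 + 9·9 + 16·7 + 25·5 + 36·3 + 49·1 = 532.

532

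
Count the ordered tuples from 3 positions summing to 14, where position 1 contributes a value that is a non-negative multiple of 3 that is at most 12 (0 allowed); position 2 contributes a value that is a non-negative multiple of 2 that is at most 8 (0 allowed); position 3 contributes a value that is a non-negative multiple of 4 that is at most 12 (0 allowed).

6

The generating function for the choices is (1 + t^3 + t^6 + t^9 + t^12)·(1 + t^2 + t^4 + t^6 + t^8)·(1 + t^4 + t^8 + t^12); the count is [t^14].
(1 + t^3 + t^6 + t^9 + t^12) has coefficients 1,0,0,1,0,0,1,0,0,1,0,0,1 for degrees 0…12.
(1 + t^2 + t^4 + t^6 + t^8) has coefficients 1,0,1,0,1,0,1,0,1,0,0,0,0,0,0 for degrees 0…14.
Finally multiplying by (1 + t^4 + t^8 + t^12), the product of all factors after the first has coefficients 1,0,1,0,2,0,2,0,3,0,2,0,3,0,2 for degrees 0…14.
[t^14] = 1·2 + 1·0 + 1·3 + 1·0 + 1·1 = 6.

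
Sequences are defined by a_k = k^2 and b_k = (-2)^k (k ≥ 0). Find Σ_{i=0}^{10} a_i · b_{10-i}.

-38

The convolution is the x^10 coefficient of A(x)B(x).
Σ = 0·1024 + 1·(-512) + 4·256 + 9·(-128) + 16·64 + 25·(-32) + 36·16 + 49·(-8) + 64·4 + 81·(-2) + 100·1 = -38.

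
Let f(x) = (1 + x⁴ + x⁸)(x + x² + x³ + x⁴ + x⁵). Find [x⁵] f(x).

2

(1 + x⁴ + x⁸) has coefficients 1,0,0,0,1,0 for degrees 0…5.
(x + x² + x³ + x⁴ + x⁵) has coefficients 0,1,1,1,1,1 for degrees 0…5.
[x⁵] = 1·1 + 1·1 = 2.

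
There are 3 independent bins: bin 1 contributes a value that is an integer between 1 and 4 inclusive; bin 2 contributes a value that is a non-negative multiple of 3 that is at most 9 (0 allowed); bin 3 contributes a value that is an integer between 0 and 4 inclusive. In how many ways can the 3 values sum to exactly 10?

The generating function for the choices is (q + q^2 + q^3 + q^4)·(1 + q^3 + q^6 + q^9)·(1 + q + q^2 + q^3 + q^4); the count is [q^10].
(q + q^2 + q^3 + q^4) has coefficients 0,1,1,1,1 for degrees 0…4.
(1 + q^3 + q^6 + q^9) has coefficients 1,0,0,1,0,0,1,0,0,1,0 for degrees 0…10.
Finally multiplying by (1 + q + q^2 + q^3 + q^4), the product of all factors after the first has coefficients 1,1,1,2,2,1,2,2,1,2,2 for degrees 0…10.
[q^10] = 1·2 + 1·1 + 1·2 + 1·2 = 7.

7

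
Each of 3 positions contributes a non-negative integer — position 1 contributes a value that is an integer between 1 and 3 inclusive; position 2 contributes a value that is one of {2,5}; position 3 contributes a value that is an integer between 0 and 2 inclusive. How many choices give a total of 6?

3

The generating function for the choices is (q + q^2 + q^3)·(q^2 + q^5)·(1 + q + q^2); the count is [q^6].
(q + q^2 + q^3) has coefficients 0,1,1,1 for degrees 0…3.
(q^2 + q^5) has coefficients 0,0,1,0,0,1,0 for degrees 0…6.
Finally multiplying by (1 + q + q^2), the product of all factors after the first has coefficients 0,0,1,1,1,1,1 for degrees 0…6.
[q^6] = 1·1 + 1·1 + 1·1 = 3.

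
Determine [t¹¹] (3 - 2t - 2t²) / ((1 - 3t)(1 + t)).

The denominator gives the recurrence a_n = 2a_(n−1) + 3a_(n−2) for n ≥ 3; the numerator fixes a_0 = 3, a_1 = 4, a_2 = 15.
Iterating: 3, 4, 15, 42, 129, 384, 1155, 3462, 10389, 31164, 93495, 280482, so a_11 = 280482.

280482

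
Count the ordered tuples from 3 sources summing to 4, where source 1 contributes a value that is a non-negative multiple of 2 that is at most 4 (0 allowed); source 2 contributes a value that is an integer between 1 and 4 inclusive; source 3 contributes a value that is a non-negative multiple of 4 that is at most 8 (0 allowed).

The generating function for the choices is (1 + y^2 + y^4)·(y + y^2 + y^3 + y^4)·(1 + y^4 + y^8); the count is [y^4].
(1 + y^2 + y^4) has coefficients 1,0,1,0,1 for degrees 0…4.
(y + y^2 + y^3 + y^4) has coefficients 0,1,1,1,1 for degrees 0…4.
Finally multiplying by (1 + y^4 + y^8), the product of all factors after the first has coefficients 0,1,1,1,1 for degrees 0…4.
[y^4] = 1·1 + 1·1 + 1·0 = 2.

2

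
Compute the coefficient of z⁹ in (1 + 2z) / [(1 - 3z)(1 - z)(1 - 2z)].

143528

Partial fractions give a closed form: a_n = (15/2)·3^n + (3/2)·1^n + (-8)·2^n.
At n = 9: a_9 = 143528.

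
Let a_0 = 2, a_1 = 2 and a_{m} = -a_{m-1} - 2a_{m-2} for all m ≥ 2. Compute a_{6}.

The ordinary generating function has denominator 1 + q + 2q^2.
Iterating the recurrence: a_0,…,a_{6} = 2, 2, -6, 2, 10, -14, -6.

-6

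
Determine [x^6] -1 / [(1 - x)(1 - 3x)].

-1093

Partial fractions give a closed form: a_n = (1/2)·1^n + (-3/2)·3^n.
At n = 6: a_6 = -1093.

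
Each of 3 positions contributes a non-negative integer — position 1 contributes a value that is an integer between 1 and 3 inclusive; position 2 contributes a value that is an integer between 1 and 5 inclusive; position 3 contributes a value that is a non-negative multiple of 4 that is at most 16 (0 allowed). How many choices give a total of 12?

The generating function for the choices is (t + t^2 + t^3)·(t + t^2 + t^3 + t^4 + t^5)·(1 + t^4 + t^8 + t^12 + t^16); the count is [t^12].
(t + t^2 + t^3) has coefficients 0,1,1,1 for degrees 0…3.
(t + t^2 + t^3 + t^4 + t^5) has coefficients 0,1,1,1,1,1,0,0,0,0,0,0,0 for degrees 0…12.
Finally multiplying by (1 + t^4 + t^8 + t^12 + t^16), the product of all factors after the first has coefficients 0,1,1,1,1,2,1,1,1,2,1,1,1 for degrees 0…12.
[t^12] = 1·1 + 1·1 + 1·2 = 4.

4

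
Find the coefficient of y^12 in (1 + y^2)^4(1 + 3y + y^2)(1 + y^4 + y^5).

(1 + y^2)^4 has coefficients 1,0,4,0,6,0,4,0,1 for degrees 0…8.
(1 + 3y + y^2) has coefficients 1,3,1,0,0,0,0,0,0,0,0,0,0 for degrees 0…12.
Finally multiplying by (1 + y^4 + y^5), the product of all factors after the first has coefficients 1,3,1,0,1,4,4,1,0,0,0,0,0 for degrees 0…12.
[y^12] = 1·0 + 4·0 + 6·0 + 4·4 + 1·1 = 17.

17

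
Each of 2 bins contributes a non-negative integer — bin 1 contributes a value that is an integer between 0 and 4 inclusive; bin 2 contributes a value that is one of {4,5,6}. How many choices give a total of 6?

3

The generating function for the choices is (1 + q + q² + q³ + q⁴)·(q⁴ + q⁵ + q⁶); the count is [q⁶].
(1 + q + q² + q³ + q⁴) has coefficients 1,1,1,1,1 for degrees 0…4.
(q⁴ + q⁵ + q⁶) has coefficients 0,0,0,0,1,1,1 for degrees 0…6.
[q⁶] = 1·1 + 1·1 + 1·1 + 1·0 + 1·0 = 3.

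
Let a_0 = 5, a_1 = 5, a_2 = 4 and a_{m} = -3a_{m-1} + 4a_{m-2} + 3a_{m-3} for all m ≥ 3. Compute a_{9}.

43268

The ordinary generating function has denominator 1 + 3y - 4y^2 - 3y^3.
Iterating the recurrence: a_0,…,a_{9} = 5, 5, 4, 23, -38, 218, -737, 2969, -11201, 43268.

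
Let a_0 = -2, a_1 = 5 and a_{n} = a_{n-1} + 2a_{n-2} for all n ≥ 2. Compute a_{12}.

4093

The ordinary generating function has denominator 1 - z - 2z^2.
Iterating the recurrence: a_0,…,a_{12} = -2, 5, 1, 11, 13, 35, 61, 131, 253, 515, 1021, 2051, 4093.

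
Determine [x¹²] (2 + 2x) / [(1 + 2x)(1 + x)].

8192

The denominator gives the recurrence a_n = −3a_(n−1) − 2a_(n−2) for n ≥ 3; the numerator fixes a_0 = 2, a_1 = -4, a_2 = 8.
Iterating: 2, -4, 8, -16, 32, -64, 128, -256, 512, -1024, 2048, -4096, 8192, so a_12 = 8192.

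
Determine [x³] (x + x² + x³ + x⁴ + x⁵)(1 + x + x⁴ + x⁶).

(x + x² + x³ + x⁴ + x⁵) has coefficients 0,1,1,1 for degrees 0…3.
(1 + x + x⁴ + x⁶) has coefficients 1,1,0,0 for degrees 0…3.
[x³] = 1·0 + 1·1 + 1·1 = 2.

2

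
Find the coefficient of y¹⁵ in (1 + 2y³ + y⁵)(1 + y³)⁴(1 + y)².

(1 + 2y³ + y⁵) has coefficients 1,0,0,2,0,1 for degrees 0…5.
(1 + y³)⁴ has coefficients 1,0,0,4,0,0,6,0,0,4,0,0,1,0,0,0 for degrees 0…15.
Finally multiplying by (1 + y)², the product of all factors after the first has coefficients 1,2,1,4,8,4,6,12,6,4,8,4,1,2,1,0 for degrees 0…15.
[y¹⁵] = 1·0 + 2·1 + 1·8 = 10.

10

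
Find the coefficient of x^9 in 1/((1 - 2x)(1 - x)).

Partial fractions give a closed form: a_n = (2)·2^n + (-1)·1^n.
At n = 9: a_9 = 1023.

1023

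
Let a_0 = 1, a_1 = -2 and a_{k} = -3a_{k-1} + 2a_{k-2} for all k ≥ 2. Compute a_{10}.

204020

The ordinary generating function has denominator 1 + 3y - 2y^2.
Iterating the recurrence: a_0,…,a_{10} = 1, -2, 8, -28, 100, -356, 1268, -4516, 16084, -57284, 204020.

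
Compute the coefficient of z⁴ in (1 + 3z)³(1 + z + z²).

(1 + 3z)³ has coefficients 1,9,27,27 for degrees 0…3.
(1 + z + z²) has coefficients 1,1,1,0,0 for degrees 0…4.
[z⁴] = 1·0 + 9·0 + 27·1 + 27·1 = 54.

54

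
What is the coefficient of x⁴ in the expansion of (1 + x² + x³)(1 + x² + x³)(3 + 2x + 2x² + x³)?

11

(1 + x² + x³) has coefficients 1,0,1,1 for degrees 0…3.
(1 + x² + x³) has coefficients 1,0,1,1,0 for degrees 0…4.
Finally multiplying by (3 + 2x + 2x² + x³), the product of all factors after the first has coefficients 3,2,5,6,4 for degrees 0…4.
[x⁴] = 1·4 + 1·5 + 1·2 = 11.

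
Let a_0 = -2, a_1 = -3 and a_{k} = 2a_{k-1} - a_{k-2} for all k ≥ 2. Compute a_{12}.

The ordinary generating function has denominator 1 - 2t + t^2.
Iterating the recurrence: a_0,…,a_{12} = -2, -3, -4, -5, -6, -7, -8, -9, -10, -11, -12, -13, -14.

-14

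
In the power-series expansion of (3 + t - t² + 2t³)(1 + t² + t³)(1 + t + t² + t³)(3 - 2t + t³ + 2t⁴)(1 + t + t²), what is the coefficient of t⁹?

81

(3 + t - t² + 2t³) has coefficients 3,1,-1,2 for degrees 0…3.
(1 + t² + t³) has coefficients 1,0,1,1,0,0,0,0,0,0 for degrees 0…9.
Multiplying by (1 + t + t² + t³) gives running coefficients 1,1,2,3,2,2,1,0,0,0 for degrees 0…9.
Multiplying by (3 - 2t + t³ + 2t⁴) gives running coefficients 3,1,4,6,3,6,6,6,6,5 for degrees 0…9.
Finally multiplying by (1 + t + t²), the product of all factors after the first has coefficients 3,4,8,11,13,15,15,18,18,17 for degrees 0…9.
[t⁹] = 3·17 + 1·18 − 1·18 + 2·15 = 81.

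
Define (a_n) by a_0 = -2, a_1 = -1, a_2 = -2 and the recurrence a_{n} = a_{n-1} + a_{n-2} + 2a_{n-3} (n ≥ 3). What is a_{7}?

-91

The ordinary generating function has denominator 1 - t - t^2 - 2t^3.
Iterating the recurrence: a_0,…,a_{7} = -2, -1, -2, -7, -11, -22, -47, -91.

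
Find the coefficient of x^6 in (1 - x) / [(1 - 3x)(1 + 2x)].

Partial fractions give a closed form: a_n = (2/5)·3^n + (3/5)·(-2)^n.
At n = 6: a_6 = 330.

330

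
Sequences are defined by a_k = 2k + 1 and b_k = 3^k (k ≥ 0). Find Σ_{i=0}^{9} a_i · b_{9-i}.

59038

Write out a_i and b_{9-i} for i = 0,…,9 and sum the products.
Σ = 1·19683 + 3·6561 + 5·2187 + 7·729 + 9·243 + 11·81 + 13·27 + 15·9 + 17·3 + 19·1 = 59038.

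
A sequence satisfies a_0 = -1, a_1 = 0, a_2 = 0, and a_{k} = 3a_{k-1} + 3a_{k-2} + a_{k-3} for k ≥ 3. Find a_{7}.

-177

The ordinary generating function has denominator 1 - 3q - 3q^2 - q^3.
Iterating the recurrence: a_0,…,a_{7} = -1, 0, 0, -1, -3, -12, -46, -177.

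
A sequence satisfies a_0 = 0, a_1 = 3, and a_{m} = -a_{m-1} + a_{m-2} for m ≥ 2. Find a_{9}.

102

The ordinary generating function has denominator 1 + y - y^2.
Iterating the recurrence: a_0,…,a_{9} = 0, 3, -3, 6, -9, 15, -24, 39, -63, 102.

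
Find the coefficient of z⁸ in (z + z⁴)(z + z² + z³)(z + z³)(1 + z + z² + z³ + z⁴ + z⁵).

10

(z + z⁴) has coefficients 0,1,0,0,1 for degrees 0…4.
(z + z² + z³) has coefficients 0,1,1,1,0,0,0,0,0 for degrees 0…8.
Multiplying by (z + z³) gives running coefficients 0,0,1,1,2,1,1,0,0 for degrees 0…8.
Finally multiplying by (1 + z + z² + z³ + z⁴ + z⁵), the product of all factors after the first has coefficients 0,0,1,2,4,5,6,6,5 for degrees 0…8.
[z⁸] = 1·6 + 1·4 = 10.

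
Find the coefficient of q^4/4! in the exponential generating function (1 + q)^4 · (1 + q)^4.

The EGF product rule gives c_4 = Σ_{k_1+k_2=4} C(4; k_1,k_2) · ∏ g_i(k_i), where (1+q)^4 gives the falling factorial (4)_k; (1+q)^4 gives the falling factorial (4)_k.
g_1(k) for k = 0…4: 1, 4, 12, 24, 24.
g_2(k) for k = 0…4: 1, 4, 12, 24, 24.
c_4 = Σ_k C(4,k)·g_1(k)·g_2(4−k) = 1·1·24 + 4·4·24 + 6·12·12 + 4·24·4 + 1·24·1 = 24 + 384 + 864 + 384 + 24 = 1680.

1680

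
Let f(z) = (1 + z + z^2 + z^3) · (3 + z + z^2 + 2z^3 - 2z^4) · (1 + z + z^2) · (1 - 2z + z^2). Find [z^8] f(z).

(1 + z + z^2 + z^3) has coefficients 1,1,1,1 for degrees 0…3.
(3 + z + z^2 + 2z^3 - 2z^4) has coefficients 3,1,1,2,-2,0,0,0,0 for degrees 0…8.
Multiplying by (1 + z + z^2) gives running coefficients 3,4,5,4,1,0,-2,0,0 for degrees 0…8.
Finally multiplying by (1 - 2z + z^2), the product of all factors after the first has coefficients 3,-2,0,-2,-2,2,-1,4,-2 for degrees 0…8.
[z^8] = 1·(-2) + 1·4 + 1·(-1) + 1·2 = 3.

3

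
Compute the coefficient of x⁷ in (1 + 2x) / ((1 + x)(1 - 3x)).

2734

Partial fractions give a closed form: a_n = (-1/4)·(-1)^n + (5/4)·3^n.
At n = 7: a_7 = 2734.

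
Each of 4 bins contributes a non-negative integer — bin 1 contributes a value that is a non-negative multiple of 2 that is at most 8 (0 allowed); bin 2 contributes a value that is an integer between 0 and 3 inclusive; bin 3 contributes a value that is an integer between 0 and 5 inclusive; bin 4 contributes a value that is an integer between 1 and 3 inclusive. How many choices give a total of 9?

35

The generating function for the choices is (1 + q^2 + q^4 + q^6 + q^8)·(1 + q + q^2 + q^3)·(1 + q + q^2 + q^3 + q^4 + q^5)·(q + q^2 + q^3); the count is [q^9].
(1 + q^2 + q^4 + q^6 + q^8) has coefficients 1,0,1,0,1,0,1,0,1 for degrees 0…8.
(1 + q + q^2 + q^3) has coefficients 1,1,1,1,0,0,0,0,0,0 for degrees 0…9.
Multiplying by (1 + q + q^2 + q^3 + q^4 + q^5) gives running coefficients 1,2,3,4,4,4,3,2,1,0 for degrees 0…9.
Finally multiplying by (q + q^2 + q^3), the product of all factors after the first has coefficients 0,1,3,6,9,11,12,11,9,6 for degrees 0…9.
[q^9] = 1·6 + 1·11 + 1·11 + 1·6 + 1·1 = 35.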